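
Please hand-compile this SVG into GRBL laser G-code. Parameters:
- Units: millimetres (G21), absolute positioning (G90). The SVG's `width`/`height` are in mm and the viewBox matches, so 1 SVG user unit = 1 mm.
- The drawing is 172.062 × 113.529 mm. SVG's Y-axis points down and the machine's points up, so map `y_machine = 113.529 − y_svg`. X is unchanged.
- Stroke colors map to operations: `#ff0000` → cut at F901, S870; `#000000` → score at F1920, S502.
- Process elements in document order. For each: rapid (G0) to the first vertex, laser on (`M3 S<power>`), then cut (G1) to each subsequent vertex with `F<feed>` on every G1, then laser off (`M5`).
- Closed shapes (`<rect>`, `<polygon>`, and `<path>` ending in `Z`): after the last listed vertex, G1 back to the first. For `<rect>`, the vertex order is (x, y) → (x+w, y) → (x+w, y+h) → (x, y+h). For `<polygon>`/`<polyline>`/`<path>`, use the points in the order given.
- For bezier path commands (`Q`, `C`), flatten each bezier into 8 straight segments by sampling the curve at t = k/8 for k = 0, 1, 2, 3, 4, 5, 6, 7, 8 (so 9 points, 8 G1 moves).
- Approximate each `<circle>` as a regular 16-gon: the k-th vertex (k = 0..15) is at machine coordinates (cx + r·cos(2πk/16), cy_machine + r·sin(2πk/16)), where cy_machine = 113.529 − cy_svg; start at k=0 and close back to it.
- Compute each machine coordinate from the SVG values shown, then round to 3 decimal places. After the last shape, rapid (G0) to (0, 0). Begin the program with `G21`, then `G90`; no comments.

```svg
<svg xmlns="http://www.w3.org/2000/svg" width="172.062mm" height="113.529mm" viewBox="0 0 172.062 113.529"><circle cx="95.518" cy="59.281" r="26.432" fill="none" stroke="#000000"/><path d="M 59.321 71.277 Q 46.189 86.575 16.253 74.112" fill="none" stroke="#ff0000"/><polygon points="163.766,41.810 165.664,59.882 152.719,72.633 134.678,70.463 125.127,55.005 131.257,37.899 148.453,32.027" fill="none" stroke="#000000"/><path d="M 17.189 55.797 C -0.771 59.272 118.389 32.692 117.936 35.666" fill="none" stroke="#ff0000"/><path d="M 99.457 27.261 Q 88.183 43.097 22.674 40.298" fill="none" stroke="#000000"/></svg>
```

viewBox `0 0 172.062 113.529` with mm width/height → 1 unit = 1 mm. Flip: y_m = 113.529 − y_svg.

**Shape 1** — `<circle>` circle, stroke `#000000` → score (S502, F1920). Machine vertices: (121.950,54.248) → (119.938,64.363) → (114.208,72.938) → (105.633,78.668) → (95.518,80.680) → (85.403,78.668) → (76.828,72.938) → (71.098,64.363) → (69.086,54.248) → (71.098,44.133) → (76.828,35.558) → (85.403,29.828) → (95.518,27.816) → (105.633,29.828) → (114.208,35.558) → (119.938,44.133) → (121.950,54.248). Closed: final G1 returns to the first vertex.

**Shape 2** — `<path>` quadratic bezier, stroke `#ff0000` → cut (S870, F901). Control points (SVG): P0=(59.321,71.277), P1=(46.189,86.575), P2=(16.253,74.112); sampled at t=k/8. Machine vertices: (59.321,42.252) → (55.775,38.861) → (51.705,36.338) → (47.109,34.682) → (41.988,33.894) → (36.342,33.974) → (30.171,34.921) → (23.474,36.735) → (16.253,39.417). Open path.

**Shape 3** — `<polygon>` regular polygon, stroke `#000000` → score (S502, F1920). Machine vertices: (163.766,71.719) → (165.664,53.647) → (152.719,40.896) → (134.678,43.066) → (125.127,58.524) → (131.257,75.630) → (148.453,81.502) → (163.766,71.719). Closed: final G1 returns to the first vertex.

**Shape 4** — `<path>` cubic bezier, stroke `#ff0000` → cut (S870, F901). Control points (SVG): P0=(17.189,55.797), P1=(-0.771,59.272), P2=(118.389,32.692), P3=(117.936,35.666); sampled at t=k/8. Machine vertices: (17.189,57.732) → (16.380,57.721) → (25.418,59.830) → (41.293,63.359) → (60.997,67.610) → (81.523,71.884) → (99.860,75.484) → (113.000,77.709) → (117.936,77.863). Open path.

**Shape 5** — `<path>` quadratic bezier, stroke `#000000` → score (S502, F1920). Control points (SVG): P0=(99.457,27.261), P1=(88.183,43.097), P2=(22.674,40.298); sampled at t=k/8. Machine vertices: (99.457,86.268) → (95.791,82.600) → (90.430,79.515) → (83.375,77.012) → (74.624,75.091) → (64.179,73.752) → (52.039,72.996) → (38.204,72.822) → (22.674,73.231). Open path.

G21
G90
G0 X121.950 Y54.248
M3 S502
G1 X119.938 Y64.363 F1920
G1 X114.208 Y72.938 F1920
G1 X105.633 Y78.668 F1920
G1 X95.518 Y80.680 F1920
G1 X85.403 Y78.668 F1920
G1 X76.828 Y72.938 F1920
G1 X71.098 Y64.363 F1920
G1 X69.086 Y54.248 F1920
G1 X71.098 Y44.133 F1920
G1 X76.828 Y35.558 F1920
G1 X85.403 Y29.828 F1920
G1 X95.518 Y27.816 F1920
G1 X105.633 Y29.828 F1920
G1 X114.208 Y35.558 F1920
G1 X119.938 Y44.133 F1920
G1 X121.950 Y54.248 F1920
M5
G0 X59.321 Y42.252
M3 S870
G1 X55.775 Y38.861 F901
G1 X51.705 Y36.338 F901
G1 X47.109 Y34.682 F901
G1 X41.988 Y33.894 F901
G1 X36.342 Y33.974 F901
G1 X30.171 Y34.921 F901
G1 X23.474 Y36.735 F901
G1 X16.253 Y39.417 F901
M5
G0 X163.766 Y71.719
M3 S502
G1 X165.664 Y53.647 F1920
G1 X152.719 Y40.896 F1920
G1 X134.678 Y43.066 F1920
G1 X125.127 Y58.524 F1920
G1 X131.257 Y75.630 F1920
G1 X148.453 Y81.502 F1920
G1 X163.766 Y71.719 F1920
M5
G0 X17.189 Y57.732
M3 S870
G1 X16.380 Y57.721 F901
G1 X25.418 Y59.830 F901
G1 X41.293 Y63.359 F901
G1 X60.997 Y67.610 F901
G1 X81.523 Y71.884 F901
G1 X99.860 Y75.484 F901
G1 X113.000 Y77.709 F901
G1 X117.936 Y77.863 F901
M5
G0 X99.457 Y86.268
M3 S502
G1 X95.791 Y82.600 F1920
G1 X90.430 Y79.515 F1920
G1 X83.375 Y77.012 F1920
G1 X74.624 Y75.091 F1920
G1 X64.179 Y73.752 F1920
G1 X52.039 Y72.996 F1920
G1 X38.204 Y72.822 F1920
G1 X22.674 Y73.231 F1920
M5
G0 X0.000 Y0.000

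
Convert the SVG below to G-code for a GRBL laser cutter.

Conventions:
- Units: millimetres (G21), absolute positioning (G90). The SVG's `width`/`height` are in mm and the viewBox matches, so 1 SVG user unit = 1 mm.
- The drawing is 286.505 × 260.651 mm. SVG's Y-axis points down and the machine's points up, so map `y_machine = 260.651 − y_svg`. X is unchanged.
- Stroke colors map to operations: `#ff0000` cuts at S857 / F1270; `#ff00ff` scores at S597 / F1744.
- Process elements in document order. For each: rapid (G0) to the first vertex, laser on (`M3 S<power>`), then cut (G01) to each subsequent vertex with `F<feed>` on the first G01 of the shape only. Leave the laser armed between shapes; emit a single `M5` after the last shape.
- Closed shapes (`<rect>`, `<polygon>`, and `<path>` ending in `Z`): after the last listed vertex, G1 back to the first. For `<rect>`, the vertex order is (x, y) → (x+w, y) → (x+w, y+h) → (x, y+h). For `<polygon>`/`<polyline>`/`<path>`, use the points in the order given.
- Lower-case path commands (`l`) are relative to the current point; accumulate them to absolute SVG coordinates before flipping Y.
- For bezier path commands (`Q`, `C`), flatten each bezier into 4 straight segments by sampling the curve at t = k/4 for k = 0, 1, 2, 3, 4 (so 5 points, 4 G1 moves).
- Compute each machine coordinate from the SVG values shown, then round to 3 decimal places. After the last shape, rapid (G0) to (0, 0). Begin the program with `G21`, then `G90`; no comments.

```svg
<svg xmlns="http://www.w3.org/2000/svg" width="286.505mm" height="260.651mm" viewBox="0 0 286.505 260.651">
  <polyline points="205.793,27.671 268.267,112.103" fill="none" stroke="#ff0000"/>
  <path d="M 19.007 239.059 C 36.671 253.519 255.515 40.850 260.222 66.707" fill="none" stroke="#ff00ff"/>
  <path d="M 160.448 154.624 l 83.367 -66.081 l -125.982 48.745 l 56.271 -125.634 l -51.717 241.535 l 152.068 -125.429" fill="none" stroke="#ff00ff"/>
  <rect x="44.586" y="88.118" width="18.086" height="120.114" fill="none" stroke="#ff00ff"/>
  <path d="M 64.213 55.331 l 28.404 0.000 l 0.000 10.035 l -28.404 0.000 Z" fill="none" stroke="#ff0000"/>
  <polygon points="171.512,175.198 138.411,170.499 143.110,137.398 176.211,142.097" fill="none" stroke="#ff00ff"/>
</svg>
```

G21
G90
G0 X205.793 Y232.980
M3 S857
G01 X268.267 Y148.548 F1270
G0 X19.007 Y21.592
M3 S597
G01 X63.487 Y46.058 F1744
G01 X144.473 Y112.042
G01 X223.030 Y175.889
G01 X260.222 Y193.944
G0 X160.448 Y106.027
M3 S597
G01 X243.815 Y172.108 F1744
G01 X117.833 Y123.363
G01 X174.104 Y248.997
G01 X122.387 Y7.462
G01 X274.455 Y132.891
G0 X44.586 Y172.533
M3 S597
G01 X62.672 Y172.533 F1744
G01 X62.672 Y52.419
G01 X44.586 Y52.419
G01 X44.586 Y172.533
G0 X64.213 Y205.320
M3 S857
G01 X92.617 Y205.320 F1270
G01 X92.617 Y195.285
G01 X64.213 Y195.285
G01 X64.213 Y205.320
G0 X171.512 Y85.453
M3 S597
G01 X138.411 Y90.152 F1744
G01 X143.110 Y123.253
G01 X176.211 Y118.554
G01 X171.512 Y85.453
M5
G0 X0.000 Y0.000

viewBox `0 0 286.505 260.651` with mm width/height → 1 unit = 1 mm. Flip: y_m = 260.651 − y_svg.

**Shape 1** — `<polyline>` line segment, stroke `#ff0000` → cut (S857, F1270). Machine vertices: (205.793,232.980) → (268.267,148.548). Open path.

**Shape 2** — `<path>` cubic bezier, stroke `#ff00ff` → score (S597, F1744). Control points (SVG): P0=(19.007,239.059), P1=(36.671,253.519), P2=(255.515,40.850), P3=(260.222,66.707); sampled at t=k/4. Machine vertices: (19.007,21.592) → (63.487,46.058) → (144.473,112.042) → (223.030,175.889) → (260.222,193.944). Open path.

**Shape 3** — `<path>` open polyline, stroke `#ff00ff` → score (S597, F1744). Machine vertices: (160.448,106.027) → (243.815,172.108) → (117.833,123.363) → (174.104,248.997) → (122.387,7.462) → (274.455,132.891). Open path.

**Shape 4** — `<rect>` rectangle, stroke `#ff00ff` → score (S597, F1744). Machine vertices: (44.586,172.533) → (62.672,172.533) → (62.672,52.419) → (44.586,52.419) → (44.586,172.533). Closed: final G1 returns to the first vertex.

**Shape 5** — `<path>` rectangle, stroke `#ff0000` → cut (S857, F1270). Machine vertices: (64.213,205.320) → (92.617,205.320) → (92.617,195.285) → (64.213,195.285) → (64.213,205.320). Closed: final G1 returns to the first vertex.

**Shape 6** — `<polygon>` regular polygon, stroke `#ff00ff` → score (S597, F1744). Machine vertices: (171.512,85.453) → (138.411,90.152) → (143.110,123.253) → (176.211,118.554) → (171.512,85.453). Closed: final G1 returns to the first vertex.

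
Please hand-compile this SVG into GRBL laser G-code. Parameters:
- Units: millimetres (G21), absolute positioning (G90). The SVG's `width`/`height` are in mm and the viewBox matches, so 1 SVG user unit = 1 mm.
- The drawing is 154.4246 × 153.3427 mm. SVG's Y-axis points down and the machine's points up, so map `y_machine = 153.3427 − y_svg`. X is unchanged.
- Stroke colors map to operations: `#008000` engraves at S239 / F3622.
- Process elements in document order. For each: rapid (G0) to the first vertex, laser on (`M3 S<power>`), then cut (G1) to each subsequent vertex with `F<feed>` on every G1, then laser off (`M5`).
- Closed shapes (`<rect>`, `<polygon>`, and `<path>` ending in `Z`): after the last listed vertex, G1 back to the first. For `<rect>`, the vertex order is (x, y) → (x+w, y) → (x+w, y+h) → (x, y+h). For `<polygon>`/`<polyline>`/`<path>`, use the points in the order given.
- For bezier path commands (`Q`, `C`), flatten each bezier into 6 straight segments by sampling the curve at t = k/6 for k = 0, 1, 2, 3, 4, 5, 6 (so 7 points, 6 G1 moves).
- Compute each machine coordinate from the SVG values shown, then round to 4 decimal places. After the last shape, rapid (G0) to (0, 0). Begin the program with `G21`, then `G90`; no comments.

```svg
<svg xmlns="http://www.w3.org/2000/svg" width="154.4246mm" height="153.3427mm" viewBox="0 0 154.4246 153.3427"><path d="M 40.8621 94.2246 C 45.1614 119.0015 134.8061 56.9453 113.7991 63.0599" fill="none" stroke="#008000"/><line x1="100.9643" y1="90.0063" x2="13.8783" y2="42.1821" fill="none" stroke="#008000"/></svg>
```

G21
G90
G0 X40.8621 Y59.1181
M3 S239
G1 X49.2165 Y53.2481 F3622
G1 X66.3507 Y57.5447 F3622
G1 X86.8205 Y67.7021 F3622
G1 X105.1814 Y79.4147 F3622
G1 X115.9890 Y88.3768 F3622
G1 X113.7991 Y90.2828 F3622
M5
G0 X100.9643 Y63.3364
M3 S239
G1 X13.8783 Y111.1606 F3622
M5
G0 X0.0000 Y0.0000

Since the viewBox matches the mm dimensions, user units are millimetres directly. The only transform is the Y-flip y_m = 153.3427 − y_svg.

Shape 1 is a cubic bezier drawn with `<path>`. Its stroke #008000 means engrave at S239, F3622. After flipping Y the toolpath is (40.8621,59.1181) → (49.2165,53.2481) → (66.3507,57.5447) → (86.8205,67.7021) → (105.1814,79.4147) → (115.9890,88.3768) → (113.7991,90.2828).

Shape 2 is a line segment drawn with `<line>`. Its stroke #008000 means engrave at S239, F3622. After flipping Y the toolpath is (100.9643,63.3364) → (13.8783,111.1606).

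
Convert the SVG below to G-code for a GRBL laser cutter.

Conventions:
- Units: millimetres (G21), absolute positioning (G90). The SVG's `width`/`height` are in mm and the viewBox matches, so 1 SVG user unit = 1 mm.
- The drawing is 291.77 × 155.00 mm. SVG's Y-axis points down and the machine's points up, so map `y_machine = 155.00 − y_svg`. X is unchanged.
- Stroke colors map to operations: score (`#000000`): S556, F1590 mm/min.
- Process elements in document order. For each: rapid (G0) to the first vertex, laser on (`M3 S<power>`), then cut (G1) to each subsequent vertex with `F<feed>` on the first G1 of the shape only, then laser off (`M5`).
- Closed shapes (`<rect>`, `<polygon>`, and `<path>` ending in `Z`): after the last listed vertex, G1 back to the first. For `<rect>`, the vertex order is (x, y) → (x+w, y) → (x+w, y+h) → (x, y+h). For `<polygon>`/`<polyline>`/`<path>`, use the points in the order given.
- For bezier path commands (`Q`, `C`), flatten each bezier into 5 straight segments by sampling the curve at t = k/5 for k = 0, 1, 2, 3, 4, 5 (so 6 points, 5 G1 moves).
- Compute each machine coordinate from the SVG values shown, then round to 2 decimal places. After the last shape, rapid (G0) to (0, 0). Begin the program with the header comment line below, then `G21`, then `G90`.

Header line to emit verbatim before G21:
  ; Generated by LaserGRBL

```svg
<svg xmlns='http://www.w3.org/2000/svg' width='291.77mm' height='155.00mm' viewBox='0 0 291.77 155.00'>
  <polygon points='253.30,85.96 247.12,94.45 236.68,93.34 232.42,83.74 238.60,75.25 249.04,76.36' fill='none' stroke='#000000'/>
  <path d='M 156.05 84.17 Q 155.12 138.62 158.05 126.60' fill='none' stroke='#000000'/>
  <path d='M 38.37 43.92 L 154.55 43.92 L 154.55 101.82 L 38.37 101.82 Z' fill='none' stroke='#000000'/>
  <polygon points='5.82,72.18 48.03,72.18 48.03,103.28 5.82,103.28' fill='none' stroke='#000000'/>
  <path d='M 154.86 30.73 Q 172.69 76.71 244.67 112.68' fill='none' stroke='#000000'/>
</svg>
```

; Generated by LaserGRBL
G21
G90
G0 X253.30 Y69.04
M3 S556
G1 X247.12 Y60.55 F1590
G1 X236.68 Y61.66
G1 X232.42 Y71.26
G1 X238.60 Y79.75
G1 X249.04 Y78.64
G1 X253.30 Y69.04
M5
G0 X156.05 Y70.83
M3 S556
G1 X155.83 Y51.71 F1590
G1 X155.92 Y37.91
G1 X156.32 Y29.42
G1 X157.03 Y26.25
G1 X158.05 Y28.40
M5
G0 X38.37 Y111.08
M3 S556
G1 X154.55 Y111.08 F1590
G1 X154.55 Y53.18
G1 X38.37 Y53.18
G1 X38.37 Y111.08
M5
G0 X5.82 Y82.82
M3 S556
G1 X48.03 Y82.82 F1590
G1 X48.03 Y51.72
G1 X5.82 Y51.72
G1 X5.82 Y82.82
M5
G0 X154.86 Y124.27
M3 S556
G1 X164.16 Y106.28 F1590
G1 X177.79 Y89.09
G1 X195.75 Y72.70
G1 X218.04 Y57.11
G1 X244.67 Y42.32
M5
G0 X0.00 Y0.00

Since the viewBox matches the mm dimensions, user units are millimetres directly. The only transform is the Y-flip y_m = 155.00 − y_svg.

Shape 1 is a regular polygon drawn with `<polygon>`. Its stroke #000000 means score at S556, F1590. After flipping Y the toolpath is (253.30,69.04) → (247.12,60.55) → (236.68,61.66) → (232.42,71.26) → (238.60,79.75) → (249.04,78.64) → (253.30,69.04), returning to the start.

Shape 2 is a quadratic bezier drawn with `<path>`. Its stroke #000000 means score at S556, F1590. After flipping Y the toolpath is (156.05,70.83) → (155.83,51.71) → (155.92,37.91) → (156.32,29.42) → (157.03,26.25) → (158.05,28.40).

Shape 3 is a rectangle drawn with `<path>`. Its stroke #000000 means score at S556, F1590. After flipping Y the toolpath is (38.37,111.08) → (154.55,111.08) → (154.55,53.18) → (38.37,53.18) → (38.37,111.08), returning to the start.

Shape 4 is a rectangle drawn with `<polygon>`. Its stroke #000000 means score at S556, F1590. After flipping Y the toolpath is (5.82,82.82) → (48.03,82.82) → (48.03,51.72) → (5.82,51.72) → (5.82,82.82), returning to the start.

Shape 5 is a quadratic bezier drawn with `<path>`. Its stroke #000000 means score at S556, F1590. After flipping Y the toolpath is (154.86,124.27) → (164.16,106.28) → (177.79,89.09) → (195.75,72.70) → (218.04,57.11) → (244.67,42.32).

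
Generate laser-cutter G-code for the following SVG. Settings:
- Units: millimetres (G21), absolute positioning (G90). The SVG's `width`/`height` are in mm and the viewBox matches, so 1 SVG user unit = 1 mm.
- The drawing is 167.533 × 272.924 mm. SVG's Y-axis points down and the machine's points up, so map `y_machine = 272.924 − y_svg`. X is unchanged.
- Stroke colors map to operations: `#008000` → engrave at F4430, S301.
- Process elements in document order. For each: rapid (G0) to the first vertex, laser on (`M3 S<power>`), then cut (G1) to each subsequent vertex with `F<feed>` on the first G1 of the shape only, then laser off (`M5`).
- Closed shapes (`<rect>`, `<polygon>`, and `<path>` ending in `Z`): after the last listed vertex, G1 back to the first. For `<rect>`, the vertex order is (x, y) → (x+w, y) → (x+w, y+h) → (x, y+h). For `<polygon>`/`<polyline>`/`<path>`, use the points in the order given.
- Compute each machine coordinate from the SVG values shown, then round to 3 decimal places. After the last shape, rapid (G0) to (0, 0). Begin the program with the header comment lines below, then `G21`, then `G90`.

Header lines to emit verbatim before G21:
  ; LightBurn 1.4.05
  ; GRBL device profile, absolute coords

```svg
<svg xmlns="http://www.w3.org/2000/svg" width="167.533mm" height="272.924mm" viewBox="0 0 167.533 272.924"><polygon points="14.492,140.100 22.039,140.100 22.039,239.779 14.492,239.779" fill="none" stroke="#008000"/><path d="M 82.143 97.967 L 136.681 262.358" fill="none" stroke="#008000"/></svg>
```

Since the viewBox matches the mm dimensions, user units are millimetres directly. The only transform is the Y-flip y_m = 272.924 − y_svg.

Shape 1 is a rectangle drawn with `<polygon>`. Its stroke #008000 means engrave at S301, F4430. After flipping Y the toolpath is (14.492,132.824) → (22.039,132.824) → (22.039,33.145) → (14.492,33.145) → (14.492,132.824), returning to the start.

Shape 2 is a line segment drawn with `<path>`. Its stroke #008000 means engrave at S301, F4430. After flipping Y the toolpath is (82.143,174.957) → (136.681,10.566).

; LightBurn 1.4.05
; GRBL device profile, absolute coords
G21
G90
G0 X14.492 Y132.824
M3 S301
G1 X22.039 Y132.824 F4430
G1 X22.039 Y33.145
G1 X14.492 Y33.145
G1 X14.492 Y132.824
M5
G0 X82.143 Y174.957
M3 S301
G1 X136.681 Y10.566 F4430
M5
G0 X0.000 Y0.000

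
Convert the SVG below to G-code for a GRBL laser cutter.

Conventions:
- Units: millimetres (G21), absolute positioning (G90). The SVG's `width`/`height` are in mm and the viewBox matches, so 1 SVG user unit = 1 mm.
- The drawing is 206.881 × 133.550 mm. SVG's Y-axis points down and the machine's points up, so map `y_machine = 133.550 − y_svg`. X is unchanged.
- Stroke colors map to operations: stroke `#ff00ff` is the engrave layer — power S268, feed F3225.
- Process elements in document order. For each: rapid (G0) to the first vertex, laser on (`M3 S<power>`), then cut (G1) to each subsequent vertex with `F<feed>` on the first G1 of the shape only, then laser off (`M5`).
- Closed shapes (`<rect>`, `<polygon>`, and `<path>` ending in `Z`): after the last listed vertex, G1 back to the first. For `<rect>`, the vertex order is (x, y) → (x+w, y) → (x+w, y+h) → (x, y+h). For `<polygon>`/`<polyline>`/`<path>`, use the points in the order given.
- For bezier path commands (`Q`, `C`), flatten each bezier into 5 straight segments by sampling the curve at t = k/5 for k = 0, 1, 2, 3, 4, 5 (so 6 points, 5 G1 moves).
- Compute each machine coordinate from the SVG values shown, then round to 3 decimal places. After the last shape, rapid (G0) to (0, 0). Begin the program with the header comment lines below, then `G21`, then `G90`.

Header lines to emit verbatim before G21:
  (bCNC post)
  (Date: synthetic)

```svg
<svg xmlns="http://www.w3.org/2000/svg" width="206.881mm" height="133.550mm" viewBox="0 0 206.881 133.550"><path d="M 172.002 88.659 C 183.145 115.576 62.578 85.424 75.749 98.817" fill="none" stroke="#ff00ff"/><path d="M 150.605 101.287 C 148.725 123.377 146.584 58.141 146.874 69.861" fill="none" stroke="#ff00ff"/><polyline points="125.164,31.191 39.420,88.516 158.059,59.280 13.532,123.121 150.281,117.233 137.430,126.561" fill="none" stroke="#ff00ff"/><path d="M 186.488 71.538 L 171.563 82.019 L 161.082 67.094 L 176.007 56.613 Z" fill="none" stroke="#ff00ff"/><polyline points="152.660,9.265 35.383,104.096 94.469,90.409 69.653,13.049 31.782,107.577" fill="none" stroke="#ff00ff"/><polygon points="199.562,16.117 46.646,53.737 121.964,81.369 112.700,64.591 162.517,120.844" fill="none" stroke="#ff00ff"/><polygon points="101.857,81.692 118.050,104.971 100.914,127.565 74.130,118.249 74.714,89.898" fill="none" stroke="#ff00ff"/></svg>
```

viewBox `0 0 206.881 133.550` with mm width/height → 1 unit = 1 mm. Flip: y_m = 133.550 − y_svg.

**Shape 1** — `<path>` cubic bezier, stroke `#ff00ff` → engrave (S268, F3225). Control points (SVG): P0=(172.002,88.659), P1=(183.145,115.576), P2=(62.578,85.424), P3=(75.749,98.817); sampled at t=k/5. Machine vertices: (172.002,44.891) → (165.006,34.784) → (139.141,33.544) → (107.149,36.342) → (81.771,38.348) → (75.749,34.733). Open path.

**Shape 2** — `<path>` cubic bezier, stroke `#ff00ff` → engrave (S268, F3225). Control points (SVG): P0=(150.605,101.287), P1=(148.725,123.377), P2=(146.584,58.141), P3=(146.874,69.861); sampled at t=k/5. Machine vertices: (150.605,32.263) → (149.467,28.174) → (148.396,37.157) → (147.521,51.328) → (146.970,62.801) → (146.874,63.689). Open path.

**Shape 3** — `<polyline>` open polyline, stroke `#ff00ff` → engrave (S268, F3225). Machine vertices: (125.164,102.359) → (39.420,45.034) → (158.059,74.270) → (13.532,10.429) → (150.281,16.317) → (137.430,6.989). Open path.

**Shape 4** — `<path>` regular polygon, stroke `#ff00ff` → engrave (S268, F3225). Machine vertices: (186.488,62.012) → (171.563,51.531) → (161.082,66.456) → (176.007,76.937) → (186.488,62.012). Closed: final G1 returns to the first vertex.

**Shape 5** — `<polyline>` open polyline, stroke `#ff00ff` → engrave (S268, F3225). Machine vertices: (152.660,124.285) → (35.383,29.454) → (94.469,43.141) → (69.653,120.501) → (31.782,25.973). Open path.

**Shape 6** — `<polygon>` closed polygon, stroke `#ff00ff` → engrave (S268, F3225). Machine vertices: (199.562,117.433) → (46.646,79.813) → (121.964,52.181) → (112.700,68.959) → (162.517,12.706) → (199.562,117.433). Closed: final G1 returns to the first vertex.

**Shape 7** — `<polygon>` regular polygon, stroke `#ff00ff` → engrave (S268, F3225). Machine vertices: (101.857,51.858) → (118.050,28.579) → (100.914,5.985) → (74.130,15.301) → (74.714,43.652) → (101.857,51.858). Closed: final G1 returns to the first vertex.

(bCNC post)
(Date: synthetic)
G21
G90
G0 X172.002 Y44.891
M3 S268
G1 X165.006 Y34.784 F3225
G1 X139.141 Y33.544
G1 X107.149 Y36.342
G1 X81.771 Y38.348
G1 X75.749 Y34.733
M5
G0 X150.605 Y32.263
M3 S268
G1 X149.467 Y28.174 F3225
G1 X148.396 Y37.157
G1 X147.521 Y51.328
G1 X146.970 Y62.801
G1 X146.874 Y63.689
M5
G0 X125.164 Y102.359
M3 S268
G1 X39.420 Y45.034 F3225
G1 X158.059 Y74.270
G1 X13.532 Y10.429
G1 X150.281 Y16.317
G1 X137.430 Y6.989
M5
G0 X186.488 Y62.012
M3 S268
G1 X171.563 Y51.531 F3225
G1 X161.082 Y66.456
G1 X176.007 Y76.937
G1 X186.488 Y62.012
M5
G0 X152.660 Y124.285
M3 S268
G1 X35.383 Y29.454 F3225
G1 X94.469 Y43.141
G1 X69.653 Y120.501
G1 X31.782 Y25.973
M5
G0 X199.562 Y117.433
M3 S268
G1 X46.646 Y79.813 F3225
G1 X121.964 Y52.181
G1 X112.700 Y68.959
G1 X162.517 Y12.706
G1 X199.562 Y117.433
M5
G0 X101.857 Y51.858
M3 S268
G1 X118.050 Y28.579 F3225
G1 X100.914 Y5.985
G1 X74.130 Y15.301
G1 X74.714 Y43.652
G1 X101.857 Y51.858
M5
G0 X0.000 Y0.000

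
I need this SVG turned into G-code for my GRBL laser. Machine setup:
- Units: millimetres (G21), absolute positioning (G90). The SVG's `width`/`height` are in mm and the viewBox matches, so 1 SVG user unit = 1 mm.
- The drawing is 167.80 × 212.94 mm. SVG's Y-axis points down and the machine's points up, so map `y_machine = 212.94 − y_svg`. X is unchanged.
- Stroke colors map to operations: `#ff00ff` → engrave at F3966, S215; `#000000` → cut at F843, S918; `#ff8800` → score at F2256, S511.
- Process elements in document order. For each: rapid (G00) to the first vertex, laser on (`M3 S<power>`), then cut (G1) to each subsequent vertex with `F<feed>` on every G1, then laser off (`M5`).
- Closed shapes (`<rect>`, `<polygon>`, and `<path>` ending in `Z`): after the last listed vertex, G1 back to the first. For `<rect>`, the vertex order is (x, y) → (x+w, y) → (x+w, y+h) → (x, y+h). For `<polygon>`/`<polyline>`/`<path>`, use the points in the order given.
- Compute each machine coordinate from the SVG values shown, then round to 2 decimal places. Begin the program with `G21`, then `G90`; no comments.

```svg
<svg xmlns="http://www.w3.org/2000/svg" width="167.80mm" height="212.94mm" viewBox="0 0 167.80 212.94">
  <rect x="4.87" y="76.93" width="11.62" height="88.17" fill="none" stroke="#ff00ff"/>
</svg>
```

G21
G90
G00 X4.87 Y136.01
M3 S215
G1 X16.49 Y136.01 F3966
G1 X16.49 Y47.84 F3966
G1 X4.87 Y47.84 F3966
G1 X4.87 Y136.01 F3966
M5

Since the viewBox matches the mm dimensions, user units are millimetres directly. The only transform is the Y-flip y_m = 212.94 − y_svg.

Shape 1 is a rectangle drawn with `<rect>`. Its stroke #ff00ff means engrave at S215, F3966. After flipping Y the toolpath is (4.87,136.01) → (16.49,136.01) → (16.49,47.84) → (4.87,47.84) → (4.87,136.01), returning to the start.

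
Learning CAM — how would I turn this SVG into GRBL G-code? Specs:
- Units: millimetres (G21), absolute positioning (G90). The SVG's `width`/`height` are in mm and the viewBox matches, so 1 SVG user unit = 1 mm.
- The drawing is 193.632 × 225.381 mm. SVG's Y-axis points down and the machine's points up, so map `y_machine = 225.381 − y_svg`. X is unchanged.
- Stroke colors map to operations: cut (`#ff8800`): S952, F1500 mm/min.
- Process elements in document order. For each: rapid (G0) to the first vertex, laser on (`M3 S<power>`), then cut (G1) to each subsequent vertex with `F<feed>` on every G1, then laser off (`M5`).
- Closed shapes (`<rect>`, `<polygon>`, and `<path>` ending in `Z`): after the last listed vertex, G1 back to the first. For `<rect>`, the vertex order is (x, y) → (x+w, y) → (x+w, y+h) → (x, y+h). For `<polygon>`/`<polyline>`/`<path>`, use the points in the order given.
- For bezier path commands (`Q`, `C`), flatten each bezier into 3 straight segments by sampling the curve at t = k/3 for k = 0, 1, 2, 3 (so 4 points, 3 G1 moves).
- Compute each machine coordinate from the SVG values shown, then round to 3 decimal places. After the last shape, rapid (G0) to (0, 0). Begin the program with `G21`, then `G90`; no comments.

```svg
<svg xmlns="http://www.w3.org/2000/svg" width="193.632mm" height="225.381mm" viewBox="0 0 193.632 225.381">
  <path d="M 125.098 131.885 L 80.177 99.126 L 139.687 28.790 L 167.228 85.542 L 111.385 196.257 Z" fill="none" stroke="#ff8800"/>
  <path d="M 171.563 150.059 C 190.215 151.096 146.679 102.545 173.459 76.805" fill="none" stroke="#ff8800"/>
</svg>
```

G21
G90
G0 X125.098 Y93.496
M3 S952
G1 X80.177 Y126.255 F1500
G1 X139.687 Y196.591 F1500
G1 X167.228 Y139.839 F1500
G1 X111.385 Y29.124 F1500
G1 X125.098 Y93.496 F1500
M5
G0 X171.563 Y75.322
M3 S952
G1 X174.393 Y88.133 F1500
G1 X165.210 Y117.914 F1500
G1 X173.459 Y148.576 F1500
M5
G0 X0.000 Y0.000

viewBox `0 0 193.632 225.381` with mm width/height → 1 unit = 1 mm. Flip: y_m = 225.381 − y_svg.

**Shape 1** — `<path>` closed polygon, stroke `#ff8800` → cut (S952, F1500). Machine vertices: (125.098,93.496) → (80.177,126.255) → (139.687,196.591) → (167.228,139.839) → (111.385,29.124) → (125.098,93.496). Closed: final G1 returns to the first vertex.

**Shape 2** — `<path>` cubic bezier, stroke `#ff8800` → cut (S952, F1500). Control points (SVG): P0=(171.563,150.059), P1=(190.215,151.096), P2=(146.679,102.545), P3=(173.459,76.805); sampled at t=k/3. Machine vertices: (171.563,75.322) → (174.393,88.133) → (165.210,117.914) → (173.459,148.576). Open path.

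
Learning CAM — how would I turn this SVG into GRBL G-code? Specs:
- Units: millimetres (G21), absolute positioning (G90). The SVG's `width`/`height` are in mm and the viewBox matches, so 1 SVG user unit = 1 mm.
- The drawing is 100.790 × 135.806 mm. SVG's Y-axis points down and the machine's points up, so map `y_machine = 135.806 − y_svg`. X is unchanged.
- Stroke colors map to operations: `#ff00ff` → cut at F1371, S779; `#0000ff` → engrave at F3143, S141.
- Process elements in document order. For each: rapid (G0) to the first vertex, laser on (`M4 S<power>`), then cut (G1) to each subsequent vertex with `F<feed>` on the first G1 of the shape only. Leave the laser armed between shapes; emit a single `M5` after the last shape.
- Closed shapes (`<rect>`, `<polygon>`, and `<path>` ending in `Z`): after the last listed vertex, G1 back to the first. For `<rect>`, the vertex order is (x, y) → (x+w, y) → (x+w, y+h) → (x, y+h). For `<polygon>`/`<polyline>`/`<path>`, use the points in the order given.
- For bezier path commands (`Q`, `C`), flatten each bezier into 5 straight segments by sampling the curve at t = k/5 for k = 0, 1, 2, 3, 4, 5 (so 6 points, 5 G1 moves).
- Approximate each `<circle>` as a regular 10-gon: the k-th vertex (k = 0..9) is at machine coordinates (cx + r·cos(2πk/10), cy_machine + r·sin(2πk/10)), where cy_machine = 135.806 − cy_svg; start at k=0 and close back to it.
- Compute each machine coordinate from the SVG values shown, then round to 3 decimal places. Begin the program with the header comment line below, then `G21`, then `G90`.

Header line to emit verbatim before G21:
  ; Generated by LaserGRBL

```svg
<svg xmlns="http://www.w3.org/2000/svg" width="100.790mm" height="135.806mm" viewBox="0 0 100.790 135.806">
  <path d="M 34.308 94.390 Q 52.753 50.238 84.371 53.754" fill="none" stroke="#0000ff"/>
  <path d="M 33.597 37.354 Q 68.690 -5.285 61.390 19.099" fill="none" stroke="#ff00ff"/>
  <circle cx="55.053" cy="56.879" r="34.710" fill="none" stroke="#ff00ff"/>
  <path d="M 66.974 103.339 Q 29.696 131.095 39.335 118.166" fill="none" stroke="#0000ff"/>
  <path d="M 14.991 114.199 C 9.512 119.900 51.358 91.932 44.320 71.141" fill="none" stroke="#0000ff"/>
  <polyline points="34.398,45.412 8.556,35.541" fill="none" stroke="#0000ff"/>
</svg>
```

; Generated by LaserGRBL
G21
G90
G0 X34.308 Y41.416
M4 S141
G1 X42.213 Y57.170 F3143
G1 X51.172 Y69.111
G1 X61.184 Y77.238
G1 X72.251 Y81.552
G1 X84.371 Y82.052
G0 X33.597 Y98.452
M4 S779
G1 X45.938 Y112.827 F1371
G1 X54.889 Y121.840
G1 X60.447 Y125.491
G1 X62.614 Y123.780
G1 X61.390 Y116.707
G0 X89.763 Y78.927
M4 S779
G1 X83.134 Y99.329 F1371
G1 X65.779 Y111.938
G1 X44.327 Y111.938
G1 X26.972 Y99.329
G1 X20.343 Y78.927
G1 X26.972 Y58.525
G1 X44.327 Y45.916
G1 X65.779 Y45.916
G1 X83.134 Y58.525
G1 X89.763 Y78.927
G0 X66.974 Y32.467
M4 S141
G1 X53.939 Y22.992 F3143
G1 X44.658 Y16.772
G1 X39.131 Y13.806
G1 X37.356 Y14.096
G1 X39.335 Y17.640
G0 X14.991 Y21.607
M4 S141
G1 X16.613 Y21.900 F3143
G1 X24.975 Y28.313
G1 X35.459 Y38.885
G1 X43.446 Y51.656
G1 X44.320 Y64.665
G0 X34.398 Y90.394
M4 S141
G1 X8.556 Y100.265 F3143
M5

Since the viewBox matches the mm dimensions, user units are millimetres directly. The only transform is the Y-flip y_m = 135.806 − y_svg.

Shape 1 is a quadratic bezier drawn with `<path>`. Its stroke #0000ff means engrave at S141, F3143. After flipping Y the toolpath is (34.308,41.416) → (42.213,57.170) → (51.172,69.111) → (61.184,77.238) → (72.251,81.552) → (84.371,82.052).

Shape 2 is a quadratic bezier drawn with `<path>`. Its stroke #ff00ff means cut at S779, F1371. After flipping Y the toolpath is (33.597,98.452) → (45.938,112.827) → (54.889,121.840) → (60.447,125.491) → (62.614,123.780) → (61.390,116.707).

Shape 3 is a circle drawn with `<circle>`. Its stroke #ff00ff means cut at S779, F1371. After flipping Y the toolpath is (89.763,78.927) → (83.134,99.329) → (65.779,111.938) → (44.327,111.938) → (26.972,99.329) → (20.343,78.927) → (26.972,58.525) → (44.327,45.916) → (65.779,45.916) → (83.134,58.525) → (89.763,78.927), returning to the start.

Shape 4 is a quadratic bezier drawn with `<path>`. Its stroke #0000ff means engrave at S141, F3143. After flipping Y the toolpath is (66.974,32.467) → (53.939,22.992) → (44.658,16.772) → (39.131,13.806) → (37.356,14.096) → (39.335,17.640).

Shape 5 is a cubic bezier drawn with `<path>`. Its stroke #0000ff means engrave at S141, F3143. After flipping Y the toolpath is (14.991,21.607) → (16.613,21.900) → (24.975,28.313) → (35.459,38.885) → (43.446,51.656) → (44.320,64.665).

Shape 6 is a line segment drawn with `<polyline>`. Its stroke #0000ff means engrave at S141, F3143. After flipping Y the toolpath is (34.398,90.394) → (8.556,100.265).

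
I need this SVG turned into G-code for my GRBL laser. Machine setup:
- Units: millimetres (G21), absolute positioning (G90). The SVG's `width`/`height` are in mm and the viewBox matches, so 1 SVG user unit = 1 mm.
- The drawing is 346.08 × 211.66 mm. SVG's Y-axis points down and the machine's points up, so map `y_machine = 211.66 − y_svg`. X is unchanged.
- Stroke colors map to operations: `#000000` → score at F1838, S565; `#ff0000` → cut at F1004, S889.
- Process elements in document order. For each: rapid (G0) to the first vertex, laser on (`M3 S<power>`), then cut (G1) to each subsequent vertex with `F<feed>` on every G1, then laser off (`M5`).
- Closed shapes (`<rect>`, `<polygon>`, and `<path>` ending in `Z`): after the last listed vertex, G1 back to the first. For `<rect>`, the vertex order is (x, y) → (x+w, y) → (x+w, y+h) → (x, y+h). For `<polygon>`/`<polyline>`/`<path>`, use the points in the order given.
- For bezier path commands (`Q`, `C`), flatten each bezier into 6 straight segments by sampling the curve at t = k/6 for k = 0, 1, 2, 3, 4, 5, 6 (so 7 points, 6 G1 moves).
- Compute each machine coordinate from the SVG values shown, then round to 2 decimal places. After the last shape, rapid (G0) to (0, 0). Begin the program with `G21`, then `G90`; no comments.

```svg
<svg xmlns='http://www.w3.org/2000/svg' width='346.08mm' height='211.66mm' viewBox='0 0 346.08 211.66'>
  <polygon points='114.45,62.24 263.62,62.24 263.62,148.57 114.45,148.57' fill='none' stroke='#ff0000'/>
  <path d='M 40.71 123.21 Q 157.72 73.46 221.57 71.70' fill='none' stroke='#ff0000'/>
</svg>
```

G21
G90
G0 X114.45 Y149.42
M3 S889
G1 X263.62 Y149.42 F1004
G1 X263.62 Y63.09 F1004
G1 X114.45 Y63.09 F1004
G1 X114.45 Y149.42 F1004
M5
G0 X40.71 Y88.45
M3 S889
G1 X78.24 Y103.70 F1004
G1 X112.81 Y116.28 F1004
G1 X144.43 Y126.20 F1004
G1 X173.10 Y133.45 F1004
G1 X198.81 Y138.04 F1004
G1 X221.57 Y139.96 F1004
M5
G0 X0.00 Y0.00

viewBox `0 0 346.08 211.66` with mm width/height → 1 unit = 1 mm. Flip: y_m = 211.66 − y_svg.

**Shape 1** — `<polygon>` rectangle, stroke `#ff0000` → cut (S889, F1004). Machine vertices: (114.45,149.42) → (263.62,149.42) → (263.62,63.09) → (114.45,63.09) → (114.45,149.42). Closed: final G1 returns to the first vertex.

**Shape 2** — `<path>` quadratic bezier, stroke `#ff0000` → cut (S889, F1004). Control points (SVG): P0=(40.71,123.21), P1=(157.72,73.46), P2=(221.57,71.70); sampled at t=k/6. Machine vertices: (40.71,88.45) → (78.24,103.70) → (112.81,116.28) → (144.43,126.20) → (173.10,133.45) → (198.81,138.04) → (221.57,139.96). Open path.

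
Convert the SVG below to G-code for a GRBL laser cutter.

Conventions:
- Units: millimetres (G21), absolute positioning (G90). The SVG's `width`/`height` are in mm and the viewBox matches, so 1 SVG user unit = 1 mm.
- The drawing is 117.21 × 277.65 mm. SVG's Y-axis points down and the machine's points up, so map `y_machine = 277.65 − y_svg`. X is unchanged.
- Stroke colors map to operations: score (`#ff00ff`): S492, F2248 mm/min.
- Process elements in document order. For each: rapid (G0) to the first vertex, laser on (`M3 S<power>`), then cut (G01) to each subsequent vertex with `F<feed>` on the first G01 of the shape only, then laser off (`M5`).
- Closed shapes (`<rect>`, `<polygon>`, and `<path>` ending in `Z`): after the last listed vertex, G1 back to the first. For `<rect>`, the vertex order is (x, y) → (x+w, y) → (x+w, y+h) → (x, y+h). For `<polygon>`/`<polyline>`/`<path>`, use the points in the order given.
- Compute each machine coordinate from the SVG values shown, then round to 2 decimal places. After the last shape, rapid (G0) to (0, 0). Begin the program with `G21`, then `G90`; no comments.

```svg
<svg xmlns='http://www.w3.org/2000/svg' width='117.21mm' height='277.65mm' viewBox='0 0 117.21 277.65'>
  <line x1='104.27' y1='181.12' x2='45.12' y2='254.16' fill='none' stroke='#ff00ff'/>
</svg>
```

1 u = 1 mm; y_m = 277.65 − y.

[1] `<line>` line segment, #ff00ff→score S492 F2248: (104.27,96.53) → (45.12,23.49)

G21
G90
G0 X104.27 Y96.53
M3 S492
G01 X45.12 Y23.49 F2248
M5
G0 X0.00 Y0.00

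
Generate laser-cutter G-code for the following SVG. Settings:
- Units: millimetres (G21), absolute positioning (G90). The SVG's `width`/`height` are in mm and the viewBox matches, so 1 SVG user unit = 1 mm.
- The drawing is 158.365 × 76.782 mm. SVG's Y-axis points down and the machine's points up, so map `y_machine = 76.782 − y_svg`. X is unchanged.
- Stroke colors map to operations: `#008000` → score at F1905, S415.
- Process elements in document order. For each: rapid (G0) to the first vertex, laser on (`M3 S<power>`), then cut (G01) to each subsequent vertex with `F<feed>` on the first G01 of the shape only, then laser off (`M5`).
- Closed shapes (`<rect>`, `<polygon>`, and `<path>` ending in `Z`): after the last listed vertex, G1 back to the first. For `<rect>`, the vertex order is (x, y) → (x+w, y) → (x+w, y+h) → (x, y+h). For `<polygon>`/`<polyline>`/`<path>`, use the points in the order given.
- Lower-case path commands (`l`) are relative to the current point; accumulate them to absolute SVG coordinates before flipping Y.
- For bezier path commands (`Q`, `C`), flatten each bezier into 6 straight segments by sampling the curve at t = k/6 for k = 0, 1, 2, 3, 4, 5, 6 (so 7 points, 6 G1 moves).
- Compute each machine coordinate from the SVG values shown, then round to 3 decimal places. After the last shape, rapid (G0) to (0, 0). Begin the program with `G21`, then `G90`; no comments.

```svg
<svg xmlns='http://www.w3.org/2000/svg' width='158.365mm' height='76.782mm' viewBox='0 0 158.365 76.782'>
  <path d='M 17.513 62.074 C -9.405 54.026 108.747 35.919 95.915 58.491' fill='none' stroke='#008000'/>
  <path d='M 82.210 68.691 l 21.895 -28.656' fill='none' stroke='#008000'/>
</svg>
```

viewBox `0 0 158.365 76.782` with mm width/height → 1 unit = 1 mm. Flip: y_m = 76.782 − y_svg.

**Shape 1** — `<path>` cubic bezier, stroke `#008000` → score (S415, F1905). Control points (SVG): P0=(17.513,62.074), P1=(-9.405,54.026), P2=(108.747,35.919), P3=(95.915,58.491); sampled at t=k/6. Machine vertices: (17.513,14.708) → (14.865,19.335) → (28.727,24.230) → (51.432,27.982) → (75.310,29.183) → (92.694,26.422) → (95.915,18.291). Open path.

**Shape 2** — `<path>` line segment, stroke `#008000` → score (S415, F1905). Machine vertices: (82.210,8.091) → (104.105,36.747). Open path.

G21
G90
G0 X17.513 Y14.708
M3 S415
G01 X14.865 Y19.335 F1905
G01 X28.727 Y24.230
G01 X51.432 Y27.982
G01 X75.310 Y29.183
G01 X92.694 Y26.422
G01 X95.915 Y18.291
M5
G0 X82.210 Y8.091
M3 S415
G01 X104.105 Y36.747 F1905
M5
G0 X0.000 Y0.000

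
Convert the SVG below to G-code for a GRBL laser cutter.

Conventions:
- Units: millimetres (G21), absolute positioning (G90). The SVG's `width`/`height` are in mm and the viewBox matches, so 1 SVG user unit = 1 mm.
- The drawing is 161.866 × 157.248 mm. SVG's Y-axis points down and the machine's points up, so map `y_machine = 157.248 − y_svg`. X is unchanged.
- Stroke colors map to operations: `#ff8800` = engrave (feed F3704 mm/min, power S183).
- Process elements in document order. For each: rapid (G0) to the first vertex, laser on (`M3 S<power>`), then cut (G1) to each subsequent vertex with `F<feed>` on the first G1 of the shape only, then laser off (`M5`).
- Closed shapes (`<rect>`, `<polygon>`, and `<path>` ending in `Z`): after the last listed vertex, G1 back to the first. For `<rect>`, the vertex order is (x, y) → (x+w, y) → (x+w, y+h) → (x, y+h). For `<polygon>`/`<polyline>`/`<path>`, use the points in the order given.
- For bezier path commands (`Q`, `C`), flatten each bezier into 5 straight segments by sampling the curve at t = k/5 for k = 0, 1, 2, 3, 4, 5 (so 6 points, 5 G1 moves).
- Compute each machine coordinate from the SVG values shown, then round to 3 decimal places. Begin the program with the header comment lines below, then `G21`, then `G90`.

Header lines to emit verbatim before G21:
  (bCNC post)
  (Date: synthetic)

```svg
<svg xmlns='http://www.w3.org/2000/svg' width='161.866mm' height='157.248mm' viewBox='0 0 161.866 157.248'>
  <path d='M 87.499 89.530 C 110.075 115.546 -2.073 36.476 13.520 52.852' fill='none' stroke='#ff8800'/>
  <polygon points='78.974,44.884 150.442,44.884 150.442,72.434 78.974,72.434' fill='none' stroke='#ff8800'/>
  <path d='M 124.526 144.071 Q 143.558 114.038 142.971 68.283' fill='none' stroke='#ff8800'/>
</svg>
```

viewBox `0 0 161.866 157.248` with mm width/height → 1 unit = 1 mm. Flip: y_m = 157.248 − y_svg.

**Shape 1** — `<path>` cubic bezier, stroke `#ff8800` → engrave (S183, F3704). Control points (SVG): P0=(87.499,89.530), P1=(110.075,115.546), P2=(-2.073,36.476), P3=(13.520,52.852); sampled at t=k/5. Machine vertices: (87.499,67.718) → (86.977,63.114) → (66.720,74.106) → (39.326,91.067) → (17.393,104.372) → (13.520,104.396). Open path.

**Shape 2** — `<polygon>` rectangle, stroke `#ff8800` → engrave (S183, F3704). Machine vertices: (78.974,112.364) → (150.442,112.364) → (150.442,84.814) → (78.974,84.814) → (78.974,112.364). Closed: final G1 returns to the first vertex.

**Shape 3** — `<path>` quadratic bezier, stroke `#ff8800` → engrave (S183, F3704). Control points (SVG): P0=(124.526,144.071), P1=(143.558,114.038), P2=(142.971,68.283); sampled at t=k/5. Machine vertices: (124.526,13.177) → (131.354,25.819) → (136.613,39.719) → (140.302,54.877) → (142.421,71.292) → (142.971,88.965). Open path.

(bCNC post)
(Date: synthetic)
G21
G90
G0 X87.499 Y67.718
M3 S183
G1 X86.977 Y63.114 F3704
G1 X66.720 Y74.106
G1 X39.326 Y91.067
G1 X17.393 Y104.372
G1 X13.520 Y104.396
M5
G0 X78.974 Y112.364
M3 S183
G1 X150.442 Y112.364 F3704
G1 X150.442 Y84.814
G1 X78.974 Y84.814
G1 X78.974 Y112.364
M5
G0 X124.526 Y13.177
M3 S183
G1 X131.354 Y25.819 F3704
G1 X136.613 Y39.719
G1 X140.302 Y54.877
G1 X142.421 Y71.292
G1 X142.971 Y88.965
M5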